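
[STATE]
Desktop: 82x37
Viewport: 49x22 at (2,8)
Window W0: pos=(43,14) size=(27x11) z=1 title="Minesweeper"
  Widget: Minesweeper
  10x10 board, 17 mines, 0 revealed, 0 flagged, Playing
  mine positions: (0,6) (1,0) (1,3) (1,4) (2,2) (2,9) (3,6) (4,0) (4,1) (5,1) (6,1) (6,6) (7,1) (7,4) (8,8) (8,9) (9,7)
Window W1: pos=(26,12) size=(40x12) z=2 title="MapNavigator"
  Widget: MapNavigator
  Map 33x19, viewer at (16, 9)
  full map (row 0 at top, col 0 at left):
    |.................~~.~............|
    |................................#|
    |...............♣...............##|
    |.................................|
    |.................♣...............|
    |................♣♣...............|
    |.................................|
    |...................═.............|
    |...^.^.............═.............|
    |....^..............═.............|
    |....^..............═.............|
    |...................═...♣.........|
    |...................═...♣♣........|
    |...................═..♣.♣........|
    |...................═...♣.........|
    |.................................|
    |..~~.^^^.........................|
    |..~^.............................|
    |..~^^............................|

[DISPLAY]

                                                 
                                                 
                                                 
                                                 
                        ┏━━━━━━━━━━━━━━━━━━━━━━━━
                        ┃ MapNavigator           
                        ┠────────────────────────
                        ┃   ................♣♣...
                        ┃   .....................
                        ┃   ...................═.
                        ┃   ...^.^.............═.
                        ┃   ....^...........@..═.
                        ┃   ....^..............═.
                        ┃   ...................═.
                        ┃   ...................═.
                        ┗━━━━━━━━━━━━━━━━━━━━━━━━
                                         ┗━━━━━━━
                                                 
                                                 
                                                 
                                                 
                                                 


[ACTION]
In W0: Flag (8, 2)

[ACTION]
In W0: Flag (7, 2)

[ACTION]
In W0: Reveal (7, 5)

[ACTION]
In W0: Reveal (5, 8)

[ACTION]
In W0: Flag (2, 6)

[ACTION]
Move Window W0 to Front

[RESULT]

                                                 
                                                 
                                                 
                                                 
                        ┏━━━━━━━━━━━━━━━━━━━━━━━━
                        ┃ MapNavigator           
                        ┠────────────────┏━━━━━━━
                        ┃   .............┃ Minesw
                        ┃   .............┠───────
                        ┃   .............┃■■■■■■■
                        ┃   ...^.^.......┃■■■■■■■
                        ┃   ....^........┃■■■■■■⚑
                        ┃   ....^........┃■■■■■■■
                        ┃   .............┃■■■■■■■
                        ┃   .............┃■■■■■■■
                        ┗━━━━━━━━━━━━━━━━┃■■■■■■■
                                         ┗━━━━━━━
                                                 
                                                 
                                                 
                                                 
                                                 


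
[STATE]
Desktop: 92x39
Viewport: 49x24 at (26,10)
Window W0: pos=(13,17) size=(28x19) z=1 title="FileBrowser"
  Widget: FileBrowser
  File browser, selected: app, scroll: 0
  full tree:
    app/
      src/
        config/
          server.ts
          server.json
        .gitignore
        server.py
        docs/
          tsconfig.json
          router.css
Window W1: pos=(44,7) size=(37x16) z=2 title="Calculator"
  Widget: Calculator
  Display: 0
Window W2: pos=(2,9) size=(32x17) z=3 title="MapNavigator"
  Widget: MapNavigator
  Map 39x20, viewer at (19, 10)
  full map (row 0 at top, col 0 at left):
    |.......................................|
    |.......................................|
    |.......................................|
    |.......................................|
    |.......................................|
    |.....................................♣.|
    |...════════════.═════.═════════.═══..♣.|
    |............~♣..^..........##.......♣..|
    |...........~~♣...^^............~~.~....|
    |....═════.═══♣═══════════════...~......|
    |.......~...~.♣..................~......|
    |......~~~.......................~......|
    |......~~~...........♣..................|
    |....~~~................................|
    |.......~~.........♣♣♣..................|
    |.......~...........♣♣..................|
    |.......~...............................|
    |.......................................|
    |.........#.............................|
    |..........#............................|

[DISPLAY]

       ┃          ┃                              
───────┨          ┃┌───┬───┬───┬───┐             
.......┃          ┃│ 7 │ 8 │ 9 │ ÷ │             
.......┃          ┃├───┼───┼───┼───┤             
════.══┃          ┃│ 4 │ 5 │ 6 │ × │             
##.....┃          ┃├───┼───┼───┼───┤             
....~~.┃          ┃│ 1 │ 2 │ 3 │ - │             
══...~.┃━━━━━━┓   ┃├───┼───┼───┼───┤             
.....~.┃      ┃   ┃│ 0 │ . │ = │ + │             
.....~.┃──────┨   ┃├───┼───┼───┼───┤             
.......┃      ┃   ┃│ C │ MC│ MR│ M+│             
.......┃      ┃   ┃└───┴───┴───┴───┘             
.......┃      ┃   ┗━━━━━━━━━━━━━━━━━━━━━━━━━━━━━━
.......┃      ┃                                  
.......┃      ┃                                  
━━━━━━━┛      ┃                                  
              ┃                                  
              ┃                                  
              ┃                                  
              ┃                                  
              ┃                                  
              ┃                                  
              ┃                                  
              ┃                                  


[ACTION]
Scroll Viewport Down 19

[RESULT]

##.....┃          ┃├───┼───┼───┼───┤             
....~~.┃          ┃│ 1 │ 2 │ 3 │ - │             
══...~.┃━━━━━━┓   ┃├───┼───┼───┼───┤             
.....~.┃      ┃   ┃│ 0 │ . │ = │ + │             
.....~.┃──────┨   ┃├───┼───┼───┼───┤             
.......┃      ┃   ┃│ C │ MC│ MR│ M+│             
.......┃      ┃   ┃└───┴───┴───┴───┘             
.......┃      ┃   ┗━━━━━━━━━━━━━━━━━━━━━━━━━━━━━━
.......┃      ┃                                  
.......┃      ┃                                  
━━━━━━━┛      ┃                                  
              ┃                                  
              ┃                                  
              ┃                                  
              ┃                                  
              ┃                                  
              ┃                                  
              ┃                                  
              ┃                                  
              ┃                                  
━━━━━━━━━━━━━━┛                                  
                                                 
                                                 
                                                 


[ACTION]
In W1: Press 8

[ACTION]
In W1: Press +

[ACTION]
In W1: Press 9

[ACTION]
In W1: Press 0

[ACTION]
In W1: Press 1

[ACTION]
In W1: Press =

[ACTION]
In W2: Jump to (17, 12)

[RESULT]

════...┃          ┃├───┼───┼───┼───┤             
.......┃          ┃│ 1 │ 2 │ 3 │ - │             
.......┃━━━━━━┓   ┃├───┼───┼───┼───┤             
.......┃      ┃   ┃│ 0 │ . │ = │ + │             
.......┃──────┨   ┃├───┼───┼───┼───┤             
.......┃      ┃   ┃│ C │ MC│ MR│ M+│             
.......┃      ┃   ┃└───┴───┴───┴───┘             
.......┃      ┃   ┗━━━━━━━━━━━━━━━━━━━━━━━━━━━━━━
.......┃      ┃                                  
.......┃      ┃                                  
━━━━━━━┛      ┃                                  
              ┃                                  
              ┃                                  
              ┃                                  
              ┃                                  
              ┃                                  
              ┃                                  
              ┃                                  
              ┃                                  
              ┃                                  
━━━━━━━━━━━━━━┛                                  
                                                 
                                                 
                                                 


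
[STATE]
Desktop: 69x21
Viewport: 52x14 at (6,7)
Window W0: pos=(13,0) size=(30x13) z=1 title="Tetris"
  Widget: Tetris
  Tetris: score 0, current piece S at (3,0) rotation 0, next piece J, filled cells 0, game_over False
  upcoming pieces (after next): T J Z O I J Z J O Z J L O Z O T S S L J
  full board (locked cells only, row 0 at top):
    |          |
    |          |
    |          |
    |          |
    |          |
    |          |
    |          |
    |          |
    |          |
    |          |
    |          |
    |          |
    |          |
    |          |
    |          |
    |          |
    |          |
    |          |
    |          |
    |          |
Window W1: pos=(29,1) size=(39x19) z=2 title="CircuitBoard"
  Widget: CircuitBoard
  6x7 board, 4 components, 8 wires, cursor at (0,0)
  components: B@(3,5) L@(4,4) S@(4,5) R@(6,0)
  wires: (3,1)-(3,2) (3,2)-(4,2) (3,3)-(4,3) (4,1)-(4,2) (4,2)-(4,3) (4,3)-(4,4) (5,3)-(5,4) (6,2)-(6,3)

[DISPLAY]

       ┃          │    ┃1                           
       ┃          │    ┃                            
       ┃          │Scor┃2                           
       ┃          │0   ┃                            
       ┃          │    ┃3       · ─ ·   ·       B   
       ┗━━━━━━━━━━━━━━━┃            │   │           
                       ┃4       · ─ · ─ · ─ L   S   
                       ┃                            
                       ┃5               · ─ ·       
                       ┃                            
                       ┃6   R       · ─ ·           
                       ┃Cursor: (0,0)               
                       ┗━━━━━━━━━━━━━━━━━━━━━━━━━━━━
                                                    


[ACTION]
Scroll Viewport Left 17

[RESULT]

             ┃          │    ┃1                     
             ┃          │    ┃                      
             ┃          │Scor┃2                     
             ┃          │0   ┃                      
             ┃          │    ┃3       · ─ ·   ·     
             ┗━━━━━━━━━━━━━━━┃            │   │     
                             ┃4       · ─ · ─ · ─ L 
                             ┃                      
                             ┃5               · ─ · 
                             ┃                      
                             ┃6   R       · ─ ·     
                             ┃Cursor: (0,0)         
                             ┗━━━━━━━━━━━━━━━━━━━━━━
                                                    


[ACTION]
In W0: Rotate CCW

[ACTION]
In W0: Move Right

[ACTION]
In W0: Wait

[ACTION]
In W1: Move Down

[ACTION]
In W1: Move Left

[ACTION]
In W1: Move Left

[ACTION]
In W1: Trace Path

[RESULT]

             ┃          │    ┃1  [.]                
             ┃          │    ┃                      
             ┃          │Scor┃2                     
             ┃          │0   ┃                      
             ┃          │    ┃3       · ─ ·   ·     
             ┗━━━━━━━━━━━━━━━┃            │   │     
                             ┃4       · ─ · ─ · ─ L 
                             ┃                      
                             ┃5               · ─ · 
                             ┃                      
                             ┃6   R       · ─ ·     
                             ┃Cursor: (1,0)  Trace: 
                             ┗━━━━━━━━━━━━━━━━━━━━━━
                                                    


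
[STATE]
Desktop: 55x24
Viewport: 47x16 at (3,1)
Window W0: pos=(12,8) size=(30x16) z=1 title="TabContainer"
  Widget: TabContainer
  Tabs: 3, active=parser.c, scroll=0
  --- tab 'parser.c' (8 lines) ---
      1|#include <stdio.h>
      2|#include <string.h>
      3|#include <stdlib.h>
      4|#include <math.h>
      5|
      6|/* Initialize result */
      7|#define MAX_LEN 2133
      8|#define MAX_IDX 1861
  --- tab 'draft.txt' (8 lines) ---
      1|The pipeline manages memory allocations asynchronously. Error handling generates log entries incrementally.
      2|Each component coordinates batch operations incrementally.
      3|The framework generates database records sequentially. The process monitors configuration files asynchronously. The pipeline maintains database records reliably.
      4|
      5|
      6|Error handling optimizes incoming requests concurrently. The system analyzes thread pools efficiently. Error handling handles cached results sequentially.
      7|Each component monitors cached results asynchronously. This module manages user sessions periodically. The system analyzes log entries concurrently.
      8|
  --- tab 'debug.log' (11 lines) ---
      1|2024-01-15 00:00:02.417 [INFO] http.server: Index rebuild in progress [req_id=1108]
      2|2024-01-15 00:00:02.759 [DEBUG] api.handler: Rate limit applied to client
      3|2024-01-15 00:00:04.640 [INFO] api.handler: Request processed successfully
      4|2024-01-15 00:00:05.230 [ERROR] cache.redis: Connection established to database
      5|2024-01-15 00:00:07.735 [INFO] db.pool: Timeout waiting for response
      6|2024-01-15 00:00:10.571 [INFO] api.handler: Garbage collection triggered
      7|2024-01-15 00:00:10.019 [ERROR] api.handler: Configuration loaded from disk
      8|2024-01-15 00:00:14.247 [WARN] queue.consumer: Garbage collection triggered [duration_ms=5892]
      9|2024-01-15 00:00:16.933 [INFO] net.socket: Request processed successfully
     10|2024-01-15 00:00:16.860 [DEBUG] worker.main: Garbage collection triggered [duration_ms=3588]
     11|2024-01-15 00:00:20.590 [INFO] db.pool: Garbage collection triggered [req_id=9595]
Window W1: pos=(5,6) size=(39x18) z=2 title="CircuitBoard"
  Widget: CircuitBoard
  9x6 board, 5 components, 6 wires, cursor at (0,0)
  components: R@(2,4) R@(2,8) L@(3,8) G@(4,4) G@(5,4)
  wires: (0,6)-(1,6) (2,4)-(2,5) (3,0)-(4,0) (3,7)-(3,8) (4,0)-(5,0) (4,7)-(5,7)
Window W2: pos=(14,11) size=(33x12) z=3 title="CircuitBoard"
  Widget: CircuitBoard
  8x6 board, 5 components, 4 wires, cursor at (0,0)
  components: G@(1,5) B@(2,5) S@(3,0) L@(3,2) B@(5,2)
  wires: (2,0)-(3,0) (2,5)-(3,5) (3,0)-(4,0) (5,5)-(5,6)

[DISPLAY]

                                               
                                               
                                               
                                               
                                               
  ┏━━━━━━━━━━━━━━━━━━━━━━━━━━━━━━━━━━━━━┓      
  ┃ CircuitBoard                        ┃      
  ┠─────────────────────────────────────┨      
  ┃   0 1 2 3 4 5 6 7 8                 ┃      
  ┃0  [.]                      ·        ┃      
  ┃        ┏━━━━━━━━━━━━━━━━━━━━━━━━━━━━━━━┓   
  ┃1       ┃ CircuitBoard                  ┃   
  ┃        ┠───────────────────────────────┨   
  ┃2       ┃   0 1 2 3 4 5 6 7             ┃   
  ┃        ┃0  [.]                         ┃   
  ┃3   ·   ┃                               ┃   


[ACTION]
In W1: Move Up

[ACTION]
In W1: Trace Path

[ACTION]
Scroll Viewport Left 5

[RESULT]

                                               
                                               
                                               
                                               
                                               
     ┏━━━━━━━━━━━━━━━━━━━━━━━━━━━━━━━━━━━━━┓   
     ┃ CircuitBoard                        ┃   
     ┠─────────────────────────────────────┨   
     ┃   0 1 2 3 4 5 6 7 8                 ┃   
     ┃0  [.]                      ·        ┃   
     ┃        ┏━━━━━━━━━━━━━━━━━━━━━━━━━━━━━━━┓
     ┃1       ┃ CircuitBoard                  ┃
     ┃        ┠───────────────────────────────┨
     ┃2       ┃   0 1 2 3 4 5 6 7             ┃
     ┃        ┃0  [.]                         ┃
     ┃3   ·   ┃                               ┃


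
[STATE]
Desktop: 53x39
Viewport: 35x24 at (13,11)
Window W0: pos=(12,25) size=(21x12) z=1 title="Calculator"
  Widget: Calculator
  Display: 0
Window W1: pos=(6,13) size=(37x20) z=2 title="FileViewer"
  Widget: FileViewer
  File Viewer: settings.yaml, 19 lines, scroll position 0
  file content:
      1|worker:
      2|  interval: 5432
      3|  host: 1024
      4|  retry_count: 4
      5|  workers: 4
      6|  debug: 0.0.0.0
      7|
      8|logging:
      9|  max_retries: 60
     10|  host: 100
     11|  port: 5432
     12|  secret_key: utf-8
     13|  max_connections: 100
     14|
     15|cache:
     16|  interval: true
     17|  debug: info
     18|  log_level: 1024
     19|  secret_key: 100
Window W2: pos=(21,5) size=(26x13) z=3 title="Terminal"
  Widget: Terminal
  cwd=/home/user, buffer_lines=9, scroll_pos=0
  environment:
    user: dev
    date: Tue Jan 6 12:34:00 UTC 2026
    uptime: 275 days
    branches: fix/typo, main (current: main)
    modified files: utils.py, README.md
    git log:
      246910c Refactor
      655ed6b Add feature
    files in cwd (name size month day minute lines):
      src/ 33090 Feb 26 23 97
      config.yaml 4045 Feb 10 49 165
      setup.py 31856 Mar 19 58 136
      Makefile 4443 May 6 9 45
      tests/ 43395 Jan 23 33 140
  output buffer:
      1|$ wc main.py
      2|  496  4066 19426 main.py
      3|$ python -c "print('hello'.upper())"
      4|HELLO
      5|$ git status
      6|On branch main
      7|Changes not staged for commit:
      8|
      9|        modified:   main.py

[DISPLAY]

        ┃HELLO                   ┃ 
        ┃$ git status            ┃ 
━━━━━━━━┃On branch main          ┃ 
iewer   ┃Changes not staged for c┃ 
────────┃                        ┃ 
:       ┃        modified:   main┃ 
rval: 54┗━━━━━━━━━━━━━━━━━━━━━━━━┛ 
: 1024                      ░┃     
y_count: 4                  ░┃     
ers: 4                      ░┃     
g: 0.0.0.0                  ░┃     
                            ░┃     
g:                          ░┃     
retries: 60                 ░┃     
: 100                       ░┃     
: 5432                      ░┃     
et_key: utf-8               ░┃     
connections: 100            ░┃     
                            ░┃     
                            ░┃     
rval: true                  ▼┃     
━━━━━━━━━━━━━━━━━━━━━━━━━━━━━┛     
├───┼───┼───┼───┤  ┃               
│ 1 │ 2 │ 3 │ - │  ┃               


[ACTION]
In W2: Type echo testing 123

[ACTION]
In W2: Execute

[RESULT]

        ┃Changes not staged for c┃ 
        ┃                        ┃ 
━━━━━━━━┃        modified:   main┃ 
iewer   ┃$ echo testing 123      ┃ 
────────┃testing 123             ┃ 
:       ┃$ █                     ┃ 
rval: 54┗━━━━━━━━━━━━━━━━━━━━━━━━┛ 
: 1024                      ░┃     
y_count: 4                  ░┃     
ers: 4                      ░┃     
g: 0.0.0.0                  ░┃     
                            ░┃     
g:                          ░┃     
retries: 60                 ░┃     
: 100                       ░┃     
: 5432                      ░┃     
et_key: utf-8               ░┃     
connections: 100            ░┃     
                            ░┃     
                            ░┃     
rval: true                  ▼┃     
━━━━━━━━━━━━━━━━━━━━━━━━━━━━━┛     
├───┼───┼───┼───┤  ┃               
│ 1 │ 2 │ 3 │ - │  ┃               


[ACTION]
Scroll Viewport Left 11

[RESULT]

                   ┃Changes not sta
                   ┃               
    ┏━━━━━━━━━━━━━━┃        modifie
    ┃ FileViewer   ┃$ echo testing 
    ┠──────────────┃testing 123    
    ┃worker:       ┃$ █            
    ┃  interval: 54┗━━━━━━━━━━━━━━━
    ┃  host: 1024                  
    ┃  retry_count: 4              
    ┃  workers: 4                  
    ┃  debug: 0.0.0.0              
    ┃                              
    ┃logging:                      
    ┃  max_retries: 60             
    ┃  host: 100                   
    ┃  port: 5432                  
    ┃  secret_key: utf-8           
    ┃  max_connections: 100        
    ┃                              
    ┃cache:                        
    ┃  interval: true              
    ┗━━━━━━━━━━━━━━━━━━━━━━━━━━━━━━
          ┃├───┼───┼───┼───┤  ┃    
          ┃│ 1 │ 2 │ 3 │ - │  ┃    


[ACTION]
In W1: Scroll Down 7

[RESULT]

                   ┃Changes not sta
                   ┃               
    ┏━━━━━━━━━━━━━━┃        modifie
    ┃ FileViewer   ┃$ echo testing 
    ┠──────────────┃testing 123    
    ┃  retry_count:┃$ █            
    ┃  workers: 4  ┗━━━━━━━━━━━━━━━
    ┃  debug: 0.0.0.0              
    ┃                              
    ┃logging:                      
    ┃  max_retries: 60             
    ┃  host: 100                   
    ┃  port: 5432                  
    ┃  secret_key: utf-8           
    ┃  max_connections: 100        
    ┃                              
    ┃cache:                        
    ┃  interval: true              
    ┃  debug: info                 
    ┃  log_level: 1024             
    ┃  secret_key: 100             
    ┗━━━━━━━━━━━━━━━━━━━━━━━━━━━━━━
          ┃├───┼───┼───┼───┤  ┃    
          ┃│ 1 │ 2 │ 3 │ - │  ┃    


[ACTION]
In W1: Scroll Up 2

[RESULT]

                   ┃Changes not sta
                   ┃               
    ┏━━━━━━━━━━━━━━┃        modifie
    ┃ FileViewer   ┃$ echo testing 
    ┠──────────────┃testing 123    
    ┃  interval: 54┃$ █            
    ┃  host: 1024  ┗━━━━━━━━━━━━━━━
    ┃  retry_count: 4              
    ┃  workers: 4                  
    ┃  debug: 0.0.0.0              
    ┃                              
    ┃logging:                      
    ┃  max_retries: 60             
    ┃  host: 100                   
    ┃  port: 5432                  
    ┃  secret_key: utf-8           
    ┃  max_connections: 100        
    ┃                              
    ┃cache:                        
    ┃  interval: true              
    ┃  debug: info                 
    ┗━━━━━━━━━━━━━━━━━━━━━━━━━━━━━━
          ┃├───┼───┼───┼───┤  ┃    
          ┃│ 1 │ 2 │ 3 │ - │  ┃    


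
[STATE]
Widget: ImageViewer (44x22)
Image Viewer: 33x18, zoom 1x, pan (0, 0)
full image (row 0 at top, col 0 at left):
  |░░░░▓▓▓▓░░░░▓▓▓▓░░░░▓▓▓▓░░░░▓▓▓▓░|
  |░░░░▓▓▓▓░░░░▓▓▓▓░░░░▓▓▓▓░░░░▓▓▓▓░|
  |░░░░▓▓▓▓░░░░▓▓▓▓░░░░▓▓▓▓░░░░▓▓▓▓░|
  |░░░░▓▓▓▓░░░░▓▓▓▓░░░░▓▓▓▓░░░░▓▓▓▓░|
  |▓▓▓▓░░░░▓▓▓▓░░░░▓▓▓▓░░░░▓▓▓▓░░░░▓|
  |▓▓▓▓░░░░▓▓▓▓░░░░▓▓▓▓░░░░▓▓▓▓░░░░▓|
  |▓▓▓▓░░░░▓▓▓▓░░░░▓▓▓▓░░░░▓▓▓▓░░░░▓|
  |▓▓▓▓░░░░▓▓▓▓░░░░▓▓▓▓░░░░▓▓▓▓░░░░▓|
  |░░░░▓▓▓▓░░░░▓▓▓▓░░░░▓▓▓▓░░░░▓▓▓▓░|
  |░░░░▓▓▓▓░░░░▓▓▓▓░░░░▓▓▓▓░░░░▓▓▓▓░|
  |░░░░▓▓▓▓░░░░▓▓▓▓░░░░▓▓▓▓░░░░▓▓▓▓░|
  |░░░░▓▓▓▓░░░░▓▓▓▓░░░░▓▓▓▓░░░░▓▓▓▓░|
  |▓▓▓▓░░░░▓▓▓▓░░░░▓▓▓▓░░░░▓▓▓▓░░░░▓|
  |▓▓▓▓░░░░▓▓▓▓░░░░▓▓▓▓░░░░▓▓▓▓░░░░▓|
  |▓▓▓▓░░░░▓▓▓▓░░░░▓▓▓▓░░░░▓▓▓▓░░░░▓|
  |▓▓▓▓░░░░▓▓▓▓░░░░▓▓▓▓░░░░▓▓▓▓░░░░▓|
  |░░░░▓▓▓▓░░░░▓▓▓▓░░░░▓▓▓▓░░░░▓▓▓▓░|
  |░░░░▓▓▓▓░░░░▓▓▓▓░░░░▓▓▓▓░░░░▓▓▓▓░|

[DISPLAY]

░░░░▓▓▓▓░░░░▓▓▓▓░░░░▓▓▓▓░░░░▓▓▓▓░           
░░░░▓▓▓▓░░░░▓▓▓▓░░░░▓▓▓▓░░░░▓▓▓▓░           
░░░░▓▓▓▓░░░░▓▓▓▓░░░░▓▓▓▓░░░░▓▓▓▓░           
░░░░▓▓▓▓░░░░▓▓▓▓░░░░▓▓▓▓░░░░▓▓▓▓░           
▓▓▓▓░░░░▓▓▓▓░░░░▓▓▓▓░░░░▓▓▓▓░░░░▓           
▓▓▓▓░░░░▓▓▓▓░░░░▓▓▓▓░░░░▓▓▓▓░░░░▓           
▓▓▓▓░░░░▓▓▓▓░░░░▓▓▓▓░░░░▓▓▓▓░░░░▓           
▓▓▓▓░░░░▓▓▓▓░░░░▓▓▓▓░░░░▓▓▓▓░░░░▓           
░░░░▓▓▓▓░░░░▓▓▓▓░░░░▓▓▓▓░░░░▓▓▓▓░           
░░░░▓▓▓▓░░░░▓▓▓▓░░░░▓▓▓▓░░░░▓▓▓▓░           
░░░░▓▓▓▓░░░░▓▓▓▓░░░░▓▓▓▓░░░░▓▓▓▓░           
░░░░▓▓▓▓░░░░▓▓▓▓░░░░▓▓▓▓░░░░▓▓▓▓░           
▓▓▓▓░░░░▓▓▓▓░░░░▓▓▓▓░░░░▓▓▓▓░░░░▓           
▓▓▓▓░░░░▓▓▓▓░░░░▓▓▓▓░░░░▓▓▓▓░░░░▓           
▓▓▓▓░░░░▓▓▓▓░░░░▓▓▓▓░░░░▓▓▓▓░░░░▓           
▓▓▓▓░░░░▓▓▓▓░░░░▓▓▓▓░░░░▓▓▓▓░░░░▓           
░░░░▓▓▓▓░░░░▓▓▓▓░░░░▓▓▓▓░░░░▓▓▓▓░           
░░░░▓▓▓▓░░░░▓▓▓▓░░░░▓▓▓▓░░░░▓▓▓▓░           
                                            
                                            
                                            
                                            


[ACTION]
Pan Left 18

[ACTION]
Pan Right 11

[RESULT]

░▓▓▓▓░░░░▓▓▓▓░░░░▓▓▓▓░                      
░▓▓▓▓░░░░▓▓▓▓░░░░▓▓▓▓░                      
░▓▓▓▓░░░░▓▓▓▓░░░░▓▓▓▓░                      
░▓▓▓▓░░░░▓▓▓▓░░░░▓▓▓▓░                      
▓░░░░▓▓▓▓░░░░▓▓▓▓░░░░▓                      
▓░░░░▓▓▓▓░░░░▓▓▓▓░░░░▓                      
▓░░░░▓▓▓▓░░░░▓▓▓▓░░░░▓                      
▓░░░░▓▓▓▓░░░░▓▓▓▓░░░░▓                      
░▓▓▓▓░░░░▓▓▓▓░░░░▓▓▓▓░                      
░▓▓▓▓░░░░▓▓▓▓░░░░▓▓▓▓░                      
░▓▓▓▓░░░░▓▓▓▓░░░░▓▓▓▓░                      
░▓▓▓▓░░░░▓▓▓▓░░░░▓▓▓▓░                      
▓░░░░▓▓▓▓░░░░▓▓▓▓░░░░▓                      
▓░░░░▓▓▓▓░░░░▓▓▓▓░░░░▓                      
▓░░░░▓▓▓▓░░░░▓▓▓▓░░░░▓                      
▓░░░░▓▓▓▓░░░░▓▓▓▓░░░░▓                      
░▓▓▓▓░░░░▓▓▓▓░░░░▓▓▓▓░                      
░▓▓▓▓░░░░▓▓▓▓░░░░▓▓▓▓░                      
                                            
                                            
                                            
                                            


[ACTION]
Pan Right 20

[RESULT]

▓░                                          
▓░                                          
▓░                                          
▓░                                          
░▓                                          
░▓                                          
░▓                                          
░▓                                          
▓░                                          
▓░                                          
▓░                                          
▓░                                          
░▓                                          
░▓                                          
░▓                                          
░▓                                          
▓░                                          
▓░                                          
                                            
                                            
                                            
                                            


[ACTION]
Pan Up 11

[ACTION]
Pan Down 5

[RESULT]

░▓                                          
░▓                                          
░▓                                          
▓░                                          
▓░                                          
▓░                                          
▓░                                          
░▓                                          
░▓                                          
░▓                                          
░▓                                          
▓░                                          
▓░                                          
                                            
                                            
                                            
                                            
                                            
                                            
                                            
                                            
                                            


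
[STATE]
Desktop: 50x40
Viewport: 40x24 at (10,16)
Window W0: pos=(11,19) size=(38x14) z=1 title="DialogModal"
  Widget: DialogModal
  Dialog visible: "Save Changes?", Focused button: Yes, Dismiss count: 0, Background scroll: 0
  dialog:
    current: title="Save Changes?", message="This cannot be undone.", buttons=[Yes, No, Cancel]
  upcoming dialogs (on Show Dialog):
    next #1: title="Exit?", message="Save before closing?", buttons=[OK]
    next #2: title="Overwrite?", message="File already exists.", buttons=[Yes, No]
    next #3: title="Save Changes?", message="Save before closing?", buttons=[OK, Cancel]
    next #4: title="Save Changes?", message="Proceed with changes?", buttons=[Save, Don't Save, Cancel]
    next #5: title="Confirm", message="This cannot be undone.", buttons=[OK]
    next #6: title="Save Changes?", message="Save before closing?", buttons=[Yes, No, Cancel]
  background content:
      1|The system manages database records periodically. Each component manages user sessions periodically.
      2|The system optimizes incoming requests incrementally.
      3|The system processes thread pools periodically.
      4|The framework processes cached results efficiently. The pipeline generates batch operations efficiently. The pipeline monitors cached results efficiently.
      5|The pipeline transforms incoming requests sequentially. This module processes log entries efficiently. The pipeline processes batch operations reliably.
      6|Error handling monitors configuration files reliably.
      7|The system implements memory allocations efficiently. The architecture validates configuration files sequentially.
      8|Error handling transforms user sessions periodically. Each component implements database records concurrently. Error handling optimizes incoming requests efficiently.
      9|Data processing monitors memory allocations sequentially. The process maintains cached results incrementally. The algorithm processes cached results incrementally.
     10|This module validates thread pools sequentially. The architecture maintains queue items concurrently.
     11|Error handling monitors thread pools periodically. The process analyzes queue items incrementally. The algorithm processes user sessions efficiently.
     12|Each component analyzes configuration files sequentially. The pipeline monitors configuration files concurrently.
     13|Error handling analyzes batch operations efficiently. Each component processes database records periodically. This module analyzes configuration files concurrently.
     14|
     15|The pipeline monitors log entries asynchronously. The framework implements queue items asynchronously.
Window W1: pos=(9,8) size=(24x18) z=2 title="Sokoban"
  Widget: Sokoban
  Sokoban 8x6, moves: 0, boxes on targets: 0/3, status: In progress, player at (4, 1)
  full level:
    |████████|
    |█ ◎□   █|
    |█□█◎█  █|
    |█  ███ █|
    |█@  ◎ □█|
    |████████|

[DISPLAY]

████████              ┃                 
Moves: 0  0/3         ┃                 
                      ┃                 
                      ┃━━━━━━━━━━━━━━━┓ 
                      ┃               ┃ 
                      ┃───────────────┨ 
                      ┃tabase records ┃ 
                      ┃incoming reques┃ 
                      ┃─────────┐ls pe┃ 
━━━━━━━━━━━━━━━━━━━━━━┛es?      │resul┃ 
 ┃The p│ This cannot be undone. │g req┃ 
 ┃Error│  [Yes]  No   Cancel    │ratio┃ 
 ┃The s└────────────────────────┘locat┃ 
 ┃Error handling transforms user sessi┃ 
 ┃Data processing monitors memory allo┃ 
 ┃This module validates thread pools s┃ 
 ┗━━━━━━━━━━━━━━━━━━━━━━━━━━━━━━━━━━━━┛ 
                                        
                                        
                                        
                                        
                                        
                                        
                                        


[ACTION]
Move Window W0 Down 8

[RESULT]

████████              ┃                 
Moves: 0  0/3         ┃                 
                      ┃                 
                      ┃                 
                      ┃                 
                      ┃                 
                      ┃                 
                      ┃                 
                      ┃                 
━━━━━━━━━━━━━━━━━━━━━━┛                 
 ┏━━━━━━━━━━━━━━━━━━━━━━━━━━━━━━━━━━━━┓ 
 ┃ DialogModal                        ┃ 
 ┠────────────────────────────────────┨ 
 ┃The system manages database records ┃ 
 ┃The system optimizes incoming reques┃ 
 ┃The s┌────────────────────────┐ls pe┃ 
 ┃The f│     Save Changes?      │resul┃ 
 ┃The p│ This cannot be undone. │g req┃ 
 ┃Error│  [Yes]  No   Cancel    │ratio┃ 
 ┃The s└────────────────────────┘locat┃ 
 ┃Error handling transforms user sessi┃ 
 ┃Data processing monitors memory allo┃ 
 ┃This module validates thread pools s┃ 
 ┗━━━━━━━━━━━━━━━━━━━━━━━━━━━━━━━━━━━━┛ 


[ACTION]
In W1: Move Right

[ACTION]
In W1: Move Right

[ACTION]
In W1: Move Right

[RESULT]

████████              ┃                 
Moves: 3  0/3         ┃                 
                      ┃                 
                      ┃                 
                      ┃                 
                      ┃                 
                      ┃                 
                      ┃                 
                      ┃                 
━━━━━━━━━━━━━━━━━━━━━━┛                 
 ┏━━━━━━━━━━━━━━━━━━━━━━━━━━━━━━━━━━━━┓ 
 ┃ DialogModal                        ┃ 
 ┠────────────────────────────────────┨ 
 ┃The system manages database records ┃ 
 ┃The system optimizes incoming reques┃ 
 ┃The s┌────────────────────────┐ls pe┃ 
 ┃The f│     Save Changes?      │resul┃ 
 ┃The p│ This cannot be undone. │g req┃ 
 ┃Error│  [Yes]  No   Cancel    │ratio┃ 
 ┃The s└────────────────────────┘locat┃ 
 ┃Error handling transforms user sessi┃ 
 ┃Data processing monitors memory allo┃ 
 ┃This module validates thread pools s┃ 
 ┗━━━━━━━━━━━━━━━━━━━━━━━━━━━━━━━━━━━━┛ 
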